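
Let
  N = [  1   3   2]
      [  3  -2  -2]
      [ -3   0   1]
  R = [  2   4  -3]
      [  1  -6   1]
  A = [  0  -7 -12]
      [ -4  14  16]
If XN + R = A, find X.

XN = A − R = [[-2, -11, -9], [-5, 20, 15]].
Right-multiplying both sides by N⁻¹ gives X = (A − R)N⁻¹.
det N = -5; the adjugate gives N⁻¹ = [[2/5, 3/5, 2/5], [-3/5, -7/5, -8/5], [6/5, 9/5, 11/5]].
X = (A − R)N⁻¹ = [[-5, -2, -3], [4, -4, -1]].

X = [[-5, -2, -3], [4, -4, -1]]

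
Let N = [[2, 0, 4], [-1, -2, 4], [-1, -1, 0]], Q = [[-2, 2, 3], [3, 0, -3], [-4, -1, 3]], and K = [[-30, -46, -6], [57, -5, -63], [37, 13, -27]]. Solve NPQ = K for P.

P = [[-5, -1, 5], [2, -4, 2], [0, 5, 4]]

P = N⁻¹KQ⁻¹ (apply N⁻¹ on the left and Q⁻¹ on the right).
N has determinant 4; N⁻¹ = [[1, -1, 2], [-1, 1, -3], [-1/4, 1/2, -1]].
det Q = 3, so Q⁻¹ = [[-1, -3, -2], [1, 2, 1], [-1, -10/3, -2]].
N⁻¹K = [[-13, -15, 3], [-24, 2, 24], [-1, -4, -3]].
P = (N⁻¹K)Q⁻¹ = [[-5, -1, 5], [2, -4, 2], [0, 5, 4]].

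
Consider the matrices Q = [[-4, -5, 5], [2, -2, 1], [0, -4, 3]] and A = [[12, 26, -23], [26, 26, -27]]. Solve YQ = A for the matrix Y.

Y = [[-2, 2, -5], [-4, 5, -4]]

Right-multiplying both sides by Q⁻¹ gives Y = AQ⁻¹.
det Q = -2; the adjugate gives Q⁻¹ = [[1, 5/2, -5/2], [3, 6, -7], [4, 8, -9]].
Y = AQ⁻¹ = [[12, 26, -23], [26, 26, -27]] · [[1, 5/2, -5/2], [3, 6, -7], [4, 8, -9]] = [[-2, 2, -5], [-4, 5, -4]].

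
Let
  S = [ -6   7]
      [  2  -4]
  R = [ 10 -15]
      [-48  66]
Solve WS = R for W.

S is on the right of W, so right-multiply by S⁻¹: W = RS⁻¹.
det S = 10, so S⁻¹ = [[-2/5, -7/10], [-1/5, -3/5]].
W = RS⁻¹ = [[10, -15], [-48, 66]] · [[-2/5, -7/10], [-1/5, -3/5]] = [[-1, 2], [6, -6]].

W = [[-1, 2], [6, -6]]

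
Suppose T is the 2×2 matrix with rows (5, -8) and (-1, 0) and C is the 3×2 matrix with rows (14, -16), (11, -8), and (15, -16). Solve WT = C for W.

Since T sits to the right of W, W = CT⁻¹.
det T = -8; the adjugate gives T⁻¹ = [[0, -1], [-1/8, -5/8]].
W = CT⁻¹ = [[14, -16], [11, -8], [15, -16]] · [[0, -1], [-1/8, -5/8]] = [[2, -4], [1, -6], [2, -5]].

W = [[2, -4], [1, -6], [2, -5]]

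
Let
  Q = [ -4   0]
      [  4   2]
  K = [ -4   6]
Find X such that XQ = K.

X = [[4, 3]]

Q is on the right of X, so right-multiply by Q⁻¹: X = KQ⁻¹.
det Q = -8; the adjugate gives Q⁻¹ = [[-1/4, 0], [1/2, 1/2]].
X = KQ⁻¹ = [[-4, 6]] · [[-1/4, 0], [1/2, 1/2]] = [[4, 3]].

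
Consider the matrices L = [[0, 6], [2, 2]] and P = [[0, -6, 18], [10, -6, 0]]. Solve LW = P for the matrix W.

W = [[5, -2, -3], [0, -1, 3]]

Left-multiplying both sides by L⁻¹ gives W = L⁻¹P.
L has determinant -12; L⁻¹ = [[-1/6, 1/2], [1/6, 0]].
W = L⁻¹P = [[-1/6, 1/2], [1/6, 0]] · [[0, -6, 18], [10, -6, 0]] = [[5, -2, -3], [0, -1, 3]].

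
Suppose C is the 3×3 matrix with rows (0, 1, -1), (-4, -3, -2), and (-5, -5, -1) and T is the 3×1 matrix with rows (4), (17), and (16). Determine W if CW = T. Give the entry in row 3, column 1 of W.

C is on the left of W, so left-multiply by C⁻¹: W = C⁻¹T.
det C = 1, so C⁻¹ = [[-7, 6, -5], [6, -5, 4], [5, -5, 4]].
W = C⁻¹T = [[-7, 6, -5], [6, -5, 4], [5, -5, 4]] · [[4], [17], [16]] = [[-6], [3], [-1]].

-1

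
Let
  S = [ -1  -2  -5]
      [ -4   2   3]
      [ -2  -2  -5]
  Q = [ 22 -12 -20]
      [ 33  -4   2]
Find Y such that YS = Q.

Since S sits to the right of Y, Y = QS⁻¹.
S has determinant -4; S⁻¹ = [[1, 0, -1], [13/2, 5/4, -23/4], [-3, -1/2, 5/2]].
Y = QS⁻¹ = [[22, -12, -20], [33, -4, 2]] · [[1, 0, -1], [13/2, 5/4, -23/4], [-3, -1/2, 5/2]] = [[4, -5, -3], [1, -6, -5]].

Y = [[4, -5, -3], [1, -6, -5]]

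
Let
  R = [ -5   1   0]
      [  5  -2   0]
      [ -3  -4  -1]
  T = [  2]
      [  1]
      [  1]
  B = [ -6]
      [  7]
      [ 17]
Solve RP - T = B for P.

P = [[0], [-4], [-2]]

RP = B + T = [[-4], [8], [18]].
R is on the left of P, so left-multiply by R⁻¹: P = R⁻¹(B + T).
det R = -5; the adjugate gives R⁻¹ = [[-2/5, -1/5, 0], [-1, -1, 0], [26/5, 23/5, -1]].
P = R⁻¹(B + T) = [[0], [-4], [-2]].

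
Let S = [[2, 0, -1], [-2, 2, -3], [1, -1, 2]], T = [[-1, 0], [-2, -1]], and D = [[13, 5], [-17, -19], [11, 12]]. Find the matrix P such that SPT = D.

P = [[1, -5], [-2, -3], [5, -5]]

P = S⁻¹DT⁻¹ (apply S⁻¹ on the left and T⁻¹ on the right).
S has determinant 2; S⁻¹ = [[1/2, 1/2, 1], [1/2, 5/2, 4], [0, 1, 2]].
T has determinant 1; T⁻¹ = [[-1, 0], [2, -1]].
S⁻¹D = [[9, 5], [8, 3], [5, 5]].
P = (S⁻¹D)T⁻¹ = [[1, -5], [-2, -3], [5, -5]].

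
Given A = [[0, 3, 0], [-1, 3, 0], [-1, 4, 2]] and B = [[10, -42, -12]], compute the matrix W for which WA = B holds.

W = [[-2, -4, -6]]

A is on the right of W, so right-multiply by A⁻¹: W = BA⁻¹.
det A = 6, so A⁻¹ = [[1, -1, 0], [1/3, 0, 0], [-1/6, -1/2, 1/2]].
W = BA⁻¹ = [[10, -42, -12]] · [[1, -1, 0], [1/3, 0, 0], [-1/6, -1/2, 1/2]] = [[-2, -4, -6]].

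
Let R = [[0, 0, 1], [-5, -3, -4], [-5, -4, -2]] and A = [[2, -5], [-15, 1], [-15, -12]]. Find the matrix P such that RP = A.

P = [[-1, 2], [4, 3], [2, -5]]

R is on the left of P, so left-multiply by R⁻¹: P = R⁻¹A.
R has determinant 5; R⁻¹ = [[-2, -4/5, 3/5], [2, 1, -1], [1, 0, 0]].
P = R⁻¹A = [[-2, -4/5, 3/5], [2, 1, -1], [1, 0, 0]] · [[2, -5], [-15, 1], [-15, -12]] = [[-1, 2], [4, 3], [2, -5]].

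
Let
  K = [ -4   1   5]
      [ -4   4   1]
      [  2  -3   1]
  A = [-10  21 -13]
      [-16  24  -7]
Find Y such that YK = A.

Y = [[-2, 2, -5], [-2, 5, -2]]

Right-multiplying both sides by K⁻¹ gives Y = AK⁻¹.
det K = -2; the adjugate gives K⁻¹ = [[-7/2, 8, 19/2], [-3, 7, 8], [-2, 5, 6]].
Y = AK⁻¹ = [[-10, 21, -13], [-16, 24, -7]] · [[-7/2, 8, 19/2], [-3, 7, 8], [-2, 5, 6]] = [[-2, 2, -5], [-2, 5, -2]].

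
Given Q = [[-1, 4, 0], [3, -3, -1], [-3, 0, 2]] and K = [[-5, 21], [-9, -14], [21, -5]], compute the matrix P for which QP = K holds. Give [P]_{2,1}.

Since Q multiplies P on the left, P = Q⁻¹K.
det Q = -6; the adjugate gives Q⁻¹ = [[1, 4/3, 2/3], [1/2, 1/3, 1/6], [3/2, 2, 3/2]].
P = Q⁻¹K = [[1, 4/3, 2/3], [1/2, 1/3, 1/6], [3/2, 2, 3/2]] · [[-5, 21], [-9, -14], [21, -5]] = [[-3, -1], [-2, 5], [6, -4]].

-2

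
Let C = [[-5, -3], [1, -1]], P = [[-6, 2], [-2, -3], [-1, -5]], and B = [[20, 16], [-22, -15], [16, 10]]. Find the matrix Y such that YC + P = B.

YC = B − P = [[26, 14], [-20, -12], [17, 15]].
Right-multiplying both sides by C⁻¹ gives Y = (B − P)C⁻¹.
det C = 8, so C⁻¹ = [[-1/8, 3/8], [-1/8, -5/8]].
Y = (B − P)C⁻¹ = [[-5, 1], [4, 0], [-4, -3]].

Y = [[-5, 1], [4, 0], [-4, -3]]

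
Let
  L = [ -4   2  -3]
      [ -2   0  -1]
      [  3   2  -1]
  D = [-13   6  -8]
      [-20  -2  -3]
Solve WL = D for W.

Since L sits to the right of W, W = DL⁻¹.
det L = -6, so L⁻¹ = [[-1/3, 2/3, 1/3], [5/6, -13/6, -1/3], [2/3, -7/3, -2/3]].
W = DL⁻¹ = [[-13, 6, -8], [-20, -2, -3]] · [[-1/3, 2/3, 1/3], [5/6, -13/6, -1/3], [2/3, -7/3, -2/3]] = [[4, -3, -1], [3, -2, -4]].

W = [[4, -3, -1], [3, -2, -4]]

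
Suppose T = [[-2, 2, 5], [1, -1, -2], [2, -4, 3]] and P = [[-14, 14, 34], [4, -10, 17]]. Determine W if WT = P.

T is on the right of W, so right-multiply by T⁻¹: W = PT⁻¹.
det T = -2; the adjugate gives T⁻¹ = [[11/2, 13, -1/2], [7/2, 8, -1/2], [1, 2, 0]].
W = PT⁻¹ = [[-14, 14, 34], [4, -10, 17]] · [[11/2, 13, -1/2], [7/2, 8, -1/2], [1, 2, 0]] = [[6, -2, 0], [4, 6, 3]].

W = [[6, -2, 0], [4, 6, 3]]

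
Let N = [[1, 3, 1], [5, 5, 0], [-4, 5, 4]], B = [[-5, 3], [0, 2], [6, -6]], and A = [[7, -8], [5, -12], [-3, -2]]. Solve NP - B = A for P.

NP = A + B = [[2, -5], [5, -10], [3, -8]].
N is on the left of P, so left-multiply by N⁻¹: P = N⁻¹(A + B).
det N = 5, so N⁻¹ = [[4, -7/5, -1], [-4, 8/5, 1], [9, -17/5, -2]].
P = N⁻¹(A + B) = [[-2, 2], [3, -4], [-5, 5]].

P = [[-2, 2], [3, -4], [-5, 5]]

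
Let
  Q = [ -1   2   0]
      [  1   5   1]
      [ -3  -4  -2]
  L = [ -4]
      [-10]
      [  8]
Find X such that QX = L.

X = [[0], [-2], [0]]

Q is on the left of X, so left-multiply by Q⁻¹: X = Q⁻¹L.
Q has determinant 4; Q⁻¹ = [[-3/2, 1, 1/2], [-1/4, 1/2, 1/4], [11/4, -5/2, -7/4]].
X = Q⁻¹L = [[-3/2, 1, 1/2], [-1/4, 1/2, 1/4], [11/4, -5/2, -7/4]] · [[-4], [-10], [8]] = [[0], [-2], [0]].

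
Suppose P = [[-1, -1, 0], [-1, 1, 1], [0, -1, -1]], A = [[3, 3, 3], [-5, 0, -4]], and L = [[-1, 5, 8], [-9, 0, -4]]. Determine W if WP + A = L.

WP = L − A = [[-4, 2, 5], [-4, 0, 0]].
Right-multiplying both sides by P⁻¹ gives W = (L − A)P⁻¹.
det P = 1; the adjugate gives P⁻¹ = [[0, -1, -1], [-1, 1, 1], [1, -1, -2]].
W = (L − A)P⁻¹ = [[3, 1, -4], [0, 4, 4]].

W = [[3, 1, -4], [0, 4, 4]]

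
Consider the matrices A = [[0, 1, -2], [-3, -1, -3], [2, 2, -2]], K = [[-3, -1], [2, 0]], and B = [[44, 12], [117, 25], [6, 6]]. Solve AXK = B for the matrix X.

Left-multiply by A⁻¹ and right-multiply by K⁻¹: X = A⁻¹BK⁻¹.
det A = -4; the adjugate gives A⁻¹ = [[-2, 1/2, 5/4], [3, -1, -3/2], [1, -1/2, -3/4]].
det K = 2, so K⁻¹ = [[0, 1/2], [-1, -3/2]].
A⁻¹B = [[-22, -4], [6, 2], [-19, -5]].
X = (A⁻¹B)K⁻¹ = [[4, -5], [-2, 0], [5, -2]].

X = [[4, -5], [-2, 0], [5, -2]]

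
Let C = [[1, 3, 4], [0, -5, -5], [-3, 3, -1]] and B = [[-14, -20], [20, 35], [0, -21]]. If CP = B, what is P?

P = [[4, 4], [2, -4], [-6, -3]]

Since C multiplies P on the left, P = C⁻¹B.
C has determinant 5; C⁻¹ = [[4, 3, 1], [3, 11/5, 1], [-3, -12/5, -1]].
P = C⁻¹B = [[4, 3, 1], [3, 11/5, 1], [-3, -12/5, -1]] · [[-14, -20], [20, 35], [0, -21]] = [[4, 4], [2, -4], [-6, -3]].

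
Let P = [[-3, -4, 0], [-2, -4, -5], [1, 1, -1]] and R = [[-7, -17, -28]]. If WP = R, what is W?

W = [[0, 5, 3]]

P is on the right of W, so right-multiply by P⁻¹: W = RP⁻¹.
det P = 1, so P⁻¹ = [[9, -4, 20], [-7, 3, -15], [2, -1, 4]].
W = RP⁻¹ = [[-7, -17, -28]] · [[9, -4, 20], [-7, 3, -15], [2, -1, 4]] = [[0, 5, 3]].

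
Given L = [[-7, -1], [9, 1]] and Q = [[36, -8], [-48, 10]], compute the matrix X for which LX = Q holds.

Since L multiplies X on the left, X = L⁻¹Q.
det L = 2; the adjugate gives L⁻¹ = [[1/2, 1/2], [-9/2, -7/2]].
X = L⁻¹Q = [[1/2, 1/2], [-9/2, -7/2]] · [[36, -8], [-48, 10]] = [[-6, 1], [6, 1]].

X = [[-6, 1], [6, 1]]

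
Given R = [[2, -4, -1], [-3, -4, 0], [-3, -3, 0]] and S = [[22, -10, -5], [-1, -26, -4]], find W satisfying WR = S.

Since R sits to the right of W, W = SR⁻¹.
det R = 3, so R⁻¹ = [[0, 1, -4/3], [0, -1, 1], [-1, 6, -20/3]].
W = SR⁻¹ = [[22, -10, -5], [-1, -26, -4]] · [[0, 1, -4/3], [0, -1, 1], [-1, 6, -20/3]] = [[5, 2, -6], [4, 1, 2]].

W = [[5, 2, -6], [4, 1, 2]]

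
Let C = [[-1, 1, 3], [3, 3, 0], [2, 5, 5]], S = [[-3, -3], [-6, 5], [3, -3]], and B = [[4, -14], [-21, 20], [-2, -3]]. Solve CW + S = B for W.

CW = B − S = [[7, -11], [-15, 15], [-5, 0]].
Since C multiplies W on the left, W = C⁻¹(B − S).
det C = -3, so C⁻¹ = [[-5, -10/3, 3], [5, 11/3, -3], [-3, -7/3, 2]].
W = C⁻¹(B − S) = [[0, 5], [-5, 0], [4, -2]].

W = [[0, 5], [-5, 0], [4, -2]]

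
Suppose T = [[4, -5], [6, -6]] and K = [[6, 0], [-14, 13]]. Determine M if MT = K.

M = [[-6, 5], [1, -3]]

T is on the right of M, so right-multiply by T⁻¹: M = KT⁻¹.
T has determinant 6; T⁻¹ = [[-1, 5/6], [-1, 2/3]].
M = KT⁻¹ = [[6, 0], [-14, 13]] · [[-1, 5/6], [-1, 2/3]] = [[-6, 5], [1, -3]].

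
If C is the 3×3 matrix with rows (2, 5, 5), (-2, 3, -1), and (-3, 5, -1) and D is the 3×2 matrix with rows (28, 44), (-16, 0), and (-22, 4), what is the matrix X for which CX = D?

Since C multiplies X on the left, X = C⁻¹D.
det C = 4; the adjugate gives C⁻¹ = [[1/2, 15/2, -5], [1/4, 13/4, -2], [-1/4, -25/4, 4]].
X = C⁻¹D = [[1/2, 15/2, -5], [1/4, 13/4, -2], [-1/4, -25/4, 4]] · [[28, 44], [-16, 0], [-22, 4]] = [[4, 2], [-1, 3], [5, 5]].

X = [[4, 2], [-1, 3], [5, 5]]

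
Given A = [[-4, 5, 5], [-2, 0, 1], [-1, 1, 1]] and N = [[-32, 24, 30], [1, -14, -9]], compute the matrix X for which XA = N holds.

Right-multiplying both sides by A⁻¹ gives X = NA⁻¹.
A has determinant -1; A⁻¹ = [[1, 0, -5], [-1, -1, 6], [2, 1, -10]].
X = NA⁻¹ = [[-32, 24, 30], [1, -14, -9]] · [[1, 0, -5], [-1, -1, 6], [2, 1, -10]] = [[4, 6, 4], [-3, 5, 1]].

X = [[4, 6, 4], [-3, 5, 1]]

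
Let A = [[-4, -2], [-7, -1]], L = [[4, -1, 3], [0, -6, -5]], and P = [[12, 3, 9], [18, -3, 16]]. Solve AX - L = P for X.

AX = P + L = [[16, 2, 12], [18, -9, 11]].
Left-multiplying both sides by A⁻¹ gives X = A⁻¹(P + L).
det A = -10; the adjugate gives A⁻¹ = [[1/10, -1/5], [-7/10, 2/5]].
X = A⁻¹(P + L) = [[-2, 2, -1], [-4, -5, -4]].

X = [[-2, 2, -1], [-4, -5, -4]]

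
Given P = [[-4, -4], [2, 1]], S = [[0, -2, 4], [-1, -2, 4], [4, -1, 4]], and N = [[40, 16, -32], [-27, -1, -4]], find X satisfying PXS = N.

X = [[-5, 5, -3], [-3, 5, 3]]

X = P⁻¹NS⁻¹ (apply P⁻¹ on the left and S⁻¹ on the right).
P has determinant 4; P⁻¹ = [[1/4, 1], [-1/2, -1]].
det S = -4; the adjugate gives S⁻¹ = [[1, -1, 0], [-5, 4, 1], [-9/4, 2, 1/2]].
P⁻¹N = [[-17, 3, -12], [7, -7, 20]].
X = (P⁻¹N)S⁻¹ = [[-5, 5, -3], [-3, 5, 3]].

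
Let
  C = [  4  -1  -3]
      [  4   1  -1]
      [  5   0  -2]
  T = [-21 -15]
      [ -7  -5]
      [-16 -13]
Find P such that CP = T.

C is on the left of P, so left-multiply by C⁻¹: P = C⁻¹T.
det C = 4, so C⁻¹ = [[-1/2, -1/2, 1], [3/4, 7/4, -2], [-5/4, -5/4, 2]].
P = C⁻¹T = [[-1/2, -1/2, 1], [3/4, 7/4, -2], [-5/4, -5/4, 2]] · [[-21, -15], [-7, -5], [-16, -13]] = [[-2, -3], [4, 6], [3, -1]].

P = [[-2, -3], [4, 6], [3, -1]]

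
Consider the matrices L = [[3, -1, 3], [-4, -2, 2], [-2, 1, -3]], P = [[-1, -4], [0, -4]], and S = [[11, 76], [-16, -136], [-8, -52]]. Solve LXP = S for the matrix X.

X = [[-3, -3], [-4, -4], [-2, -1]]

Isolating X: multiply by L⁻¹ from the left and P⁻¹ from the right, so X = L⁻¹SP⁻¹.
L has determinant 4; L⁻¹ = [[1, 0, 1], [-4, -3/4, -9/2], [-2, -1/4, -5/2]].
det P = 4, so P⁻¹ = [[-1, 1], [0, -1/4]].
L⁻¹S = [[3, 24], [4, 32], [2, 12]].
X = (L⁻¹S)P⁻¹ = [[-3, -3], [-4, -4], [-2, -1]].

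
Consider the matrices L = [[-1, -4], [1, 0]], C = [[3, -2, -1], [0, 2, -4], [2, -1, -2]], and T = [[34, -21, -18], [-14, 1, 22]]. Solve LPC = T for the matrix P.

P = [[-4, -4, -1], [-1, 1, -1]]

Isolating P: multiply by L⁻¹ from the left and C⁻¹ from the right, so P = L⁻¹TC⁻¹.
det L = 4, so L⁻¹ = [[0, 1], [-1/4, -1/4]].
det C = -4, so C⁻¹ = [[2, 3/4, -5/2], [2, 1, -3], [1, 1/4, -3/2]].
L⁻¹T = [[-14, 1, 22], [-5, 5, -1]].
P = (L⁻¹T)C⁻¹ = [[-4, -4, -1], [-1, 1, -1]].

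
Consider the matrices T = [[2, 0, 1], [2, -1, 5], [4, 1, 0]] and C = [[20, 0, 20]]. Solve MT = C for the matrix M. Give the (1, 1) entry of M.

T is on the right of M, so right-multiply by T⁻¹: M = CT⁻¹.
T has determinant -4; T⁻¹ = [[5/4, -1/4, -1/4], [-5, 1, 2], [-3/2, 1/2, 1/2]].
M = CT⁻¹ = [[20, 0, 20]] · [[5/4, -1/4, -1/4], [-5, 1, 2], [-3/2, 1/2, 1/2]] = [[-5, 5, 5]].

-5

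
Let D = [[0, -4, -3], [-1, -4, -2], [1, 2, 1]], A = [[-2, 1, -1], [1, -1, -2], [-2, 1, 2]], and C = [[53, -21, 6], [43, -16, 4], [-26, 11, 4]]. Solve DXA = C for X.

X = D⁻¹CA⁻¹ (apply D⁻¹ on the left and A⁻¹ on the right).
det D = -2; the adjugate gives D⁻¹ = [[0, 1, 2], [1/2, -3/2, -3/2], [-1, 2, 2]].
A has determinant 3; A⁻¹ = [[0, -1, -1], [2/3, -2, -5/3], [-1/3, 0, 1/3]].
D⁻¹C = [[-9, 6, 12], [1, -3, -9], [-19, 11, 10]].
X = (D⁻¹C)A⁻¹ = [[0, -3, 3], [1, 5, 1], [4, -3, 4]].

X = [[0, -3, 3], [1, 5, 1], [4, -3, 4]]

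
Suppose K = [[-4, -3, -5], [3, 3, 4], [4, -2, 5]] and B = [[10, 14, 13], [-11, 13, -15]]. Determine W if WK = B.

Since K sits to the right of W, W = BK⁻¹.
K has determinant -5; K⁻¹ = [[-23/5, -5, -3/5], [-1/5, 0, -1/5], [18/5, 4, 3/5]].
W = BK⁻¹ = [[10, 14, 13], [-11, 13, -15]] · [[-23/5, -5, -3/5], [-1/5, 0, -1/5], [18/5, 4, 3/5]] = [[-2, 2, -1], [-6, -5, -5]].

W = [[-2, 2, -1], [-6, -5, -5]]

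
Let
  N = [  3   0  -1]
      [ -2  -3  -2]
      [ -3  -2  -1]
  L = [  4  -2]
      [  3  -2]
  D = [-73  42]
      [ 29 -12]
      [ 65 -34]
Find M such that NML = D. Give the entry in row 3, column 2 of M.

Left-multiply by N⁻¹ and right-multiply by L⁻¹: M = N⁻¹DL⁻¹.
det N = 2, so N⁻¹ = [[-1/2, 1, -3/2], [2, -3, 4], [-5/2, 3, -9/2]].
det L = -2; the adjugate gives L⁻¹ = [[1, -1], [3/2, -2]].
N⁻¹D = [[-32, 18], [27, -16], [-23, 12]].
M = (N⁻¹D)L⁻¹ = [[-5, -4], [3, 5], [-5, -1]].

-1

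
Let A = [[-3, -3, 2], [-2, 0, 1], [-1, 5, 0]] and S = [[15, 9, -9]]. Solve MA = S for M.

M = [[-3, -3, 0]]

A is on the right of M, so right-multiply by A⁻¹: M = SA⁻¹.
det A = -2, so A⁻¹ = [[5/2, -5, 3/2], [1/2, -1, 1/2], [5, -9, 3]].
M = SA⁻¹ = [[15, 9, -9]] · [[5/2, -5, 3/2], [1/2, -1, 1/2], [5, -9, 3]] = [[-3, -3, 0]].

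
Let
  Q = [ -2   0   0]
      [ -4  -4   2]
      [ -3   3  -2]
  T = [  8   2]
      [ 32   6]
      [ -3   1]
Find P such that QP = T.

Left-multiplying both sides by Q⁻¹ gives P = Q⁻¹T.
Q has determinant -4; Q⁻¹ = [[-1/2, 0, 0], [7/2, -1, -1], [6, -3/2, -2]].
P = Q⁻¹T = [[-1/2, 0, 0], [7/2, -1, -1], [6, -3/2, -2]] · [[8, 2], [32, 6], [-3, 1]] = [[-4, -1], [-1, 0], [6, 1]].

P = [[-4, -1], [-1, 0], [6, 1]]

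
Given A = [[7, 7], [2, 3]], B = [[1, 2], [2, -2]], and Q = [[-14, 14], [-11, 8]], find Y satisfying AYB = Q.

Left-multiply by A⁻¹ and right-multiply by B⁻¹: Y = A⁻¹QB⁻¹.
det A = 7; the adjugate gives A⁻¹ = [[3/7, -1], [-2/7, 1]].
B has determinant -6; B⁻¹ = [[1/3, 1/3], [1/3, -1/6]].
A⁻¹Q = [[5, -2], [-7, 4]].
Y = (A⁻¹Q)B⁻¹ = [[1, 2], [-1, -3]].

Y = [[1, 2], [-1, -3]]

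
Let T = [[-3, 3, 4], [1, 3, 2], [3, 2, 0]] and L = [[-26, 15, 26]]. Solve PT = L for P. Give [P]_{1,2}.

Right-multiplying both sides by T⁻¹ gives P = LT⁻¹.
det T = 2, so T⁻¹ = [[-2, 4, -3], [3, -6, 5], [-7/2, 15/2, -6]].
P = LT⁻¹ = [[-26, 15, 26]] · [[-2, 4, -3], [3, -6, 5], [-7/2, 15/2, -6]] = [[6, 1, -3]].

1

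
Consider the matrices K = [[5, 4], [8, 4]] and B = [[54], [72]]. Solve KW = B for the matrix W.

K is on the left of W, so left-multiply by K⁻¹: W = K⁻¹B.
K has determinant -12; K⁻¹ = [[-1/3, 1/3], [2/3, -5/12]].
W = K⁻¹B = [[-1/3, 1/3], [2/3, -5/12]] · [[54], [72]] = [[6], [6]].

W = [[6], [6]]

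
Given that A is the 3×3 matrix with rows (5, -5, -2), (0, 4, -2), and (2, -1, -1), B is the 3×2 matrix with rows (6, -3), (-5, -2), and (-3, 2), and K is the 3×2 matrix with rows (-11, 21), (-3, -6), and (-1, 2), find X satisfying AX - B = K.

X = [[-3, -2], [-2, -4], [0, -4]]

AX = K + B = [[-5, 18], [-8, -8], [-4, 4]].
A is on the left of X, so left-multiply by A⁻¹: X = A⁻¹(K + B).
A has determinant 6; A⁻¹ = [[-1, -1/2, 3], [-2/3, -1/6, 5/3], [-4/3, -5/6, 10/3]].
X = A⁻¹(K + B) = [[-3, -2], [-2, -4], [0, -4]].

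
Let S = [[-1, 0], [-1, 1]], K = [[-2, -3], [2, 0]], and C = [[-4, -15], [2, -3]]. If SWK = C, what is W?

Left-multiply by S⁻¹ and right-multiply by K⁻¹: W = S⁻¹CK⁻¹.
det S = -1; the adjugate gives S⁻¹ = [[-1, 0], [-1, 1]].
K has determinant 6; K⁻¹ = [[0, 1/2], [-1/3, -1/3]].
S⁻¹C = [[4, 15], [6, 12]].
W = (S⁻¹C)K⁻¹ = [[-5, -3], [-4, -1]].

W = [[-5, -3], [-4, -1]]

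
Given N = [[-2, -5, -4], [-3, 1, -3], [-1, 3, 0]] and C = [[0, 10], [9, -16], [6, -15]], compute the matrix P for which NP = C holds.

P = [[-6, 3], [0, -4], [3, 1]]

Left-multiplying both sides by N⁻¹ gives P = N⁻¹C.
N has determinant -1; N⁻¹ = [[-9, 12, -19], [-3, 4, -6], [8, -11, 17]].
P = N⁻¹C = [[-9, 12, -19], [-3, 4, -6], [8, -11, 17]] · [[0, 10], [9, -16], [6, -15]] = [[-6, 3], [0, -4], [3, 1]].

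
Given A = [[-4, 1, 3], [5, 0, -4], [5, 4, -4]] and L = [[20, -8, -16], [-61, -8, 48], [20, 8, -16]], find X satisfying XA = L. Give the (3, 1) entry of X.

Since A sits to the right of X, X = LA⁻¹.
det A = -4; the adjugate gives A⁻¹ = [[-4, -4, 1], [0, -1/4, 1/4], [-5, -21/4, 5/4]].
X = LA⁻¹ = [[20, -8, -16], [-61, -8, 48], [20, 8, -16]] · [[-4, -4, 1], [0, -1/4, 1/4], [-5, -21/4, 5/4]] = [[0, 6, -2], [4, -6, -3], [0, 2, 2]].

0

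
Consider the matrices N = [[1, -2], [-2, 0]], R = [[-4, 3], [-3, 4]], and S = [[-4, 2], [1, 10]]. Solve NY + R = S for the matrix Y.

Y = [[-2, -3], [-1, -1]]

NY = S − R = [[0, -1], [4, 6]].
Left-multiplying both sides by N⁻¹ gives Y = N⁻¹(S − R).
det N = -4; the adjugate gives N⁻¹ = [[0, -1/2], [-1/2, -1/4]].
Y = N⁻¹(S − R) = [[-2, -3], [-1, -1]].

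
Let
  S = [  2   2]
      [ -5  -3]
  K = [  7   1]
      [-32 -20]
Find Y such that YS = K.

Y = [[-4, -3], [-1, 6]]

Since S sits to the right of Y, Y = KS⁻¹.
det S = 4; the adjugate gives S⁻¹ = [[-3/4, -1/2], [5/4, 1/2]].
Y = KS⁻¹ = [[7, 1], [-32, -20]] · [[-3/4, -1/2], [5/4, 1/2]] = [[-4, -3], [-1, 6]].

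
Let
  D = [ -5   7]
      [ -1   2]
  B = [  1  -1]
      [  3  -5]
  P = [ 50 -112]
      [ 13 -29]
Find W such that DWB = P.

W = [[3, -2], [-4, 3]]

W = D⁻¹PB⁻¹ (apply D⁻¹ on the left and B⁻¹ on the right).
det D = -3; the adjugate gives D⁻¹ = [[-2/3, 7/3], [-1/3, 5/3]].
det B = -2; the adjugate gives B⁻¹ = [[5/2, -1/2], [3/2, -1/2]].
D⁻¹P = [[-3, 7], [5, -11]].
W = (D⁻¹P)B⁻¹ = [[3, -2], [-4, 3]].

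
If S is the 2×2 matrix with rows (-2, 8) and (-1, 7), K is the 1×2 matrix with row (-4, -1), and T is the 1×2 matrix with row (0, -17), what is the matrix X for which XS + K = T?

XS = T − K = [[4, -16]].
Right-multiplying both sides by S⁻¹ gives X = (T − K)S⁻¹.
det S = -6; the adjugate gives S⁻¹ = [[-7/6, 4/3], [-1/6, 1/3]].
X = (T − K)S⁻¹ = [[-2, 0]].

X = [[-2, 0]]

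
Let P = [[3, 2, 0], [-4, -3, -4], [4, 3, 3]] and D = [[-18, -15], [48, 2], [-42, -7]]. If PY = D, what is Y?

Y = [[-6, -1], [0, -6], [-6, 5]]

P is on the left of Y, so left-multiply by P⁻¹: Y = P⁻¹D.
P has determinant 1; P⁻¹ = [[3, -6, -8], [-4, 9, 12], [0, -1, -1]].
Y = P⁻¹D = [[3, -6, -8], [-4, 9, 12], [0, -1, -1]] · [[-18, -15], [48, 2], [-42, -7]] = [[-6, -1], [0, -6], [-6, 5]].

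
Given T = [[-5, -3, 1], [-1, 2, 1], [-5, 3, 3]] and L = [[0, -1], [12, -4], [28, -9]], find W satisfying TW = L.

W = [[-2, 3], [4, -3], [2, 5]]

T is on the left of W, so left-multiply by T⁻¹: W = T⁻¹L.
det T = -2, so T⁻¹ = [[-3/2, -6, 5/2], [1, 5, -2], [-7/2, -15, 13/2]].
W = T⁻¹L = [[-3/2, -6, 5/2], [1, 5, -2], [-7/2, -15, 13/2]] · [[0, -1], [12, -4], [28, -9]] = [[-2, 3], [4, -3], [2, 5]].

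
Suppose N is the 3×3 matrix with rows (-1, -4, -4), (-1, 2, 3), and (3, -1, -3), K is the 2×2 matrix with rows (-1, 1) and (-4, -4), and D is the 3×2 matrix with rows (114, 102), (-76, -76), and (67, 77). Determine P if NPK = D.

P = N⁻¹DK⁻¹ (apply N⁻¹ on the left and K⁻¹ on the right).
N has determinant -1; N⁻¹ = [[3, 8, 4], [-6, -15, -7], [5, 13, 6]].
det K = 8; the adjugate gives K⁻¹ = [[-1/2, -1/8], [1/2, -1/8]].
N⁻¹D = [[2, 6], [-13, -11], [-16, -16]].
P = (N⁻¹D)K⁻¹ = [[2, -1], [1, 3], [0, 4]].

P = [[2, -1], [1, 3], [0, 4]]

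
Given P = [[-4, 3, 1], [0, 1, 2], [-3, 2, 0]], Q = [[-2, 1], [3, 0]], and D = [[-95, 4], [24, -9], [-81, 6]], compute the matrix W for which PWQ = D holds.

Left-multiply by P⁻¹ and right-multiply by Q⁻¹: W = P⁻¹DQ⁻¹.
P has determinant 1; P⁻¹ = [[-4, 2, 5], [-6, 3, 8], [3, -1, -4]].
det Q = -3; the adjugate gives Q⁻¹ = [[0, 1/3], [1, 2/3]].
P⁻¹D = [[23, -4], [-6, -3], [15, -3]].
W = (P⁻¹D)Q⁻¹ = [[-4, 5], [-3, -4], [-3, 3]].

W = [[-4, 5], [-3, -4], [-3, 3]]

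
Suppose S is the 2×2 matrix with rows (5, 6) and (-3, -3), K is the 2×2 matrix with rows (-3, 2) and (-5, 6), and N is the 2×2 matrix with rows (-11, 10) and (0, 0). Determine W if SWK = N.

Isolating W: multiply by S⁻¹ from the left and K⁻¹ from the right, so W = S⁻¹NK⁻¹.
S has determinant 3; S⁻¹ = [[-1, -2], [1, 5/3]].
K has determinant -8; K⁻¹ = [[-3/4, 1/4], [-5/8, 3/8]].
S⁻¹N = [[11, -10], [-11, 10]].
W = (S⁻¹N)K⁻¹ = [[-2, -1], [2, 1]].

W = [[-2, -1], [2, 1]]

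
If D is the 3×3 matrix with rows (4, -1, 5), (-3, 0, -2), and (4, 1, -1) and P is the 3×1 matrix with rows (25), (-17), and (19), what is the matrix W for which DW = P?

D is on the left of W, so left-multiply by D⁻¹: W = D⁻¹P.
det D = 4; the adjugate gives D⁻¹ = [[1/2, 1, 1/2], [-11/4, -6, -7/4], [-3/4, -2, -3/4]].
W = D⁻¹P = [[1/2, 1, 1/2], [-11/4, -6, -7/4], [-3/4, -2, -3/4]] · [[25], [-17], [19]] = [[5], [0], [1]].

W = [[5], [0], [1]]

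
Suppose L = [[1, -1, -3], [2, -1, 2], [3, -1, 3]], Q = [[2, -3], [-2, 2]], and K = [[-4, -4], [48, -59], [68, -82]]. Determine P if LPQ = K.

P = L⁻¹KQ⁻¹ (apply L⁻¹ on the left and Q⁻¹ on the right).
det L = -4, so L⁻¹ = [[1/4, -3/2, 5/4], [0, -3, 2], [-1/4, 1/2, -1/4]].
det Q = -2; the adjugate gives Q⁻¹ = [[-1, -3/2], [-1, -1]].
L⁻¹K = [[12, -15], [-8, 13], [8, -8]].
P = (L⁻¹K)Q⁻¹ = [[3, -3], [-5, -1], [0, -4]].

P = [[3, -3], [-5, -1], [0, -4]]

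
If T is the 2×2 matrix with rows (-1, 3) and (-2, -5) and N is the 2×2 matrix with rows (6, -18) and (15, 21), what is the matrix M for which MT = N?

M = [[-6, 0], [-3, -6]]

T is on the right of M, so right-multiply by T⁻¹: M = NT⁻¹.
det T = 11; the adjugate gives T⁻¹ = [[-5/11, -3/11], [2/11, -1/11]].
M = NT⁻¹ = [[6, -18], [15, 21]] · [[-5/11, -3/11], [2/11, -1/11]] = [[-6, 0], [-3, -6]].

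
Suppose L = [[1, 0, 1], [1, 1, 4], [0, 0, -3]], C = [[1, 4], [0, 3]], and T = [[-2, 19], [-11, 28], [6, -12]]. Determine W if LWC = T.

W = [[0, 5], [-3, 3], [-2, 4]]

W = L⁻¹TC⁻¹ (apply L⁻¹ on the left and C⁻¹ on the right).
det L = -3, so L⁻¹ = [[1, 0, 1/3], [-1, 1, 1], [0, 0, -1/3]].
det C = 3; the adjugate gives C⁻¹ = [[1, -4/3], [0, 1/3]].
L⁻¹T = [[0, 15], [-3, -3], [-2, 4]].
W = (L⁻¹T)C⁻¹ = [[0, 5], [-3, 3], [-2, 4]].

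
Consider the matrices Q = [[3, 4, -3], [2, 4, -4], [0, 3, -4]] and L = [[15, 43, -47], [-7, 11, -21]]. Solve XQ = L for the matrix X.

X = [[1, 6, 5], [-5, 4, 5]]

Since Q sits to the right of X, X = LQ⁻¹.
Q has determinant 2; Q⁻¹ = [[-2, 7/2, -2], [4, -6, 3], [3, -9/2, 2]].
X = LQ⁻¹ = [[15, 43, -47], [-7, 11, -21]] · [[-2, 7/2, -2], [4, -6, 3], [3, -9/2, 2]] = [[1, 6, 5], [-5, 4, 5]].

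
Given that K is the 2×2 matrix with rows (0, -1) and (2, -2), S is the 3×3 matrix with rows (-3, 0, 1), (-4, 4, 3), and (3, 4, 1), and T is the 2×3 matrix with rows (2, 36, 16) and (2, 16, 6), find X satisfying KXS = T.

X = K⁻¹TS⁻¹ (apply K⁻¹ on the left and S⁻¹ on the right).
det K = 2; the adjugate gives K⁻¹ = [[-1, 1/2], [-1, 0]].
S has determinant -4; S⁻¹ = [[2, -1, 1], [-13/4, 3/2, -5/4], [7, -3, 3]].
K⁻¹T = [[-1, -28, -13], [-2, -36, -16]].
X = (K⁻¹T)S⁻¹ = [[-2, -2, -5], [1, -4, -5]].

X = [[-2, -2, -5], [1, -4, -5]]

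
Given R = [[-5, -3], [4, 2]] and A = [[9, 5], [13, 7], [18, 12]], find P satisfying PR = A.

R is on the right of P, so right-multiply by R⁻¹: P = AR⁻¹.
R has determinant 2; R⁻¹ = [[1, 3/2], [-2, -5/2]].
P = AR⁻¹ = [[9, 5], [13, 7], [18, 12]] · [[1, 3/2], [-2, -5/2]] = [[-1, 1], [-1, 2], [-6, -3]].

P = [[-1, 1], [-1, 2], [-6, -3]]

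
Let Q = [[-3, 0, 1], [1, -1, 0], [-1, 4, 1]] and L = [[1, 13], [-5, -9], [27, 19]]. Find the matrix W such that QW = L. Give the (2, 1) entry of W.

6

Since Q multiplies W on the left, W = Q⁻¹L.
det Q = 6, so Q⁻¹ = [[-1/6, 2/3, 1/6], [-1/6, -1/3, 1/6], [1/2, 2, 1/2]].
W = Q⁻¹L = [[-1/6, 2/3, 1/6], [-1/6, -1/3, 1/6], [1/2, 2, 1/2]] · [[1, 13], [-5, -9], [27, 19]] = [[1, -5], [6, 4], [4, -2]].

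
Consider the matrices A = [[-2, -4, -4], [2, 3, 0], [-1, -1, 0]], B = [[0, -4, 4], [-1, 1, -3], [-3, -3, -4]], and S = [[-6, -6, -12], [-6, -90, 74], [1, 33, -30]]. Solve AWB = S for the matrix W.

W = [[3, 0, -1], [4, -2, 2], [-4, 5, -3]]

Left-multiply by A⁻¹ and right-multiply by B⁻¹: W = A⁻¹SB⁻¹.
det A = -4; the adjugate gives A⁻¹ = [[0, -1, -3], [0, 1, 2], [-1/4, -1/2, -1/2]].
det B = 4, so B⁻¹ = [[-13/4, -7, 2], [5/4, 3, -1], [3/2, 3, -1]].
A⁻¹S = [[3, -9, 16], [-4, -24, 14], [4, 30, -19]].
W = (A⁻¹S)B⁻¹ = [[3, 0, -1], [4, -2, 2], [-4, 5, -3]].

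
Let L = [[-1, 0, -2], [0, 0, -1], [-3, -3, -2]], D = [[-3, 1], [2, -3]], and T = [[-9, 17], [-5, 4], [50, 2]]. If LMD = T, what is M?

M = [[3, 4], [5, -2], [-1, 1]]

Isolating M: multiply by L⁻¹ from the left and D⁻¹ from the right, so M = L⁻¹TD⁻¹.
det L = 3, so L⁻¹ = [[-1, 2, 0], [1, -4/3, -1/3], [0, -1, 0]].
det D = 7, so D⁻¹ = [[-3/7, -1/7], [-2/7, -3/7]].
L⁻¹T = [[-1, -9], [-19, 11], [5, -4]].
M = (L⁻¹T)D⁻¹ = [[3, 4], [5, -2], [-1, 1]].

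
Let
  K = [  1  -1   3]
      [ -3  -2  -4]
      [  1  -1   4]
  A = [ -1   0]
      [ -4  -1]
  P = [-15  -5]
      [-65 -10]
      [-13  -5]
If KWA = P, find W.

W = [[-3, 0], [-4, -5], [-2, 0]]

Left-multiply by K⁻¹ and right-multiply by A⁻¹: W = K⁻¹PA⁻¹.
K has determinant -5; K⁻¹ = [[12/5, -1/5, -2], [-8/5, -1/5, 1], [-1, 0, 1]].
A has determinant 1; A⁻¹ = [[-1, 0], [4, -1]].
K⁻¹P = [[3, 0], [24, 5], [2, 0]].
W = (K⁻¹P)A⁻¹ = [[-3, 0], [-4, -5], [-2, 0]].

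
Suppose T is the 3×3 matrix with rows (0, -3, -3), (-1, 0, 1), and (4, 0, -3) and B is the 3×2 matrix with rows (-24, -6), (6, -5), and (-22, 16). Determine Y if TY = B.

Y = [[-4, 1], [6, 6], [2, -4]]

Left-multiplying both sides by T⁻¹ gives Y = T⁻¹B.
det T = -3; the adjugate gives T⁻¹ = [[0, 3, 1], [-1/3, -4, -1], [0, 4, 1]].
Y = T⁻¹B = [[0, 3, 1], [-1/3, -4, -1], [0, 4, 1]] · [[-24, -6], [6, -5], [-22, 16]] = [[-4, 1], [6, 6], [2, -4]].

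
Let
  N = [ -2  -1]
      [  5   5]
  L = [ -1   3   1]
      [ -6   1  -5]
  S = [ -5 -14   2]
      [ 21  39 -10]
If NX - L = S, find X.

NX = S + L = [[-6, -11, 3], [15, 40, -15]].
Left-multiplying both sides by N⁻¹ gives X = N⁻¹(S + L).
det N = -5, so N⁻¹ = [[-1, -1/5], [1, 2/5]].
X = N⁻¹(S + L) = [[3, 3, 0], [0, 5, -3]].

X = [[3, 3, 0], [0, 5, -3]]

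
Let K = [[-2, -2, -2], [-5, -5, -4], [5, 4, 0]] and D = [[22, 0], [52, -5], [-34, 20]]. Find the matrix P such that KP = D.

P = [[-2, 0], [-6, 5], [-3, -5]]

Since K multiplies P on the left, P = K⁻¹D.
det K = -2; the adjugate gives K⁻¹ = [[-8, 4, 1], [10, -5, -1], [-5/2, 1, 0]].
P = K⁻¹D = [[-8, 4, 1], [10, -5, -1], [-5/2, 1, 0]] · [[22, 0], [52, -5], [-34, 20]] = [[-2, 0], [-6, 5], [-3, -5]].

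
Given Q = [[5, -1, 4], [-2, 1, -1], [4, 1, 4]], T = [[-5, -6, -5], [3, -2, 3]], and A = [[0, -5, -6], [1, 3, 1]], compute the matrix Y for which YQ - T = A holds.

Y = [[1, -5, -5], [0, 0, 1]]

YQ = A + T = [[-5, -11, -11], [4, 1, 4]].
Right-multiplying both sides by Q⁻¹ gives Y = (A + T)Q⁻¹.
det Q = -3; the adjugate gives Q⁻¹ = [[-5/3, -8/3, 1], [-4/3, -4/3, 1], [2, 3, -1]].
Y = (A + T)Q⁻¹ = [[1, -5, -5], [0, 0, 1]].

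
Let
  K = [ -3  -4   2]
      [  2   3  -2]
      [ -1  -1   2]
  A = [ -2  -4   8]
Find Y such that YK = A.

Y = [[-4, -6, 2]]

Right-multiplying both sides by K⁻¹ gives Y = AK⁻¹.
det K = -2; the adjugate gives K⁻¹ = [[-2, -3, -1], [1, 2, 1], [-1/2, -1/2, 1/2]].
Y = AK⁻¹ = [[-2, -4, 8]] · [[-2, -3, -1], [1, 2, 1], [-1/2, -1/2, 1/2]] = [[-4, -6, 2]].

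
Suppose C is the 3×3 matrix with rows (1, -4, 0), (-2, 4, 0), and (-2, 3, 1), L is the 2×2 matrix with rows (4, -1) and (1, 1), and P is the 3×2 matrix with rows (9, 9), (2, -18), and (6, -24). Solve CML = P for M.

M = [[-4, 5], [-1, -1], [1, -5]]

Isolating M: multiply by C⁻¹ from the left and L⁻¹ from the right, so M = C⁻¹PL⁻¹.
det C = -4; the adjugate gives C⁻¹ = [[-1, -1, 0], [-1/2, -1/4, 0], [-1/2, -5/4, 1]].
det L = 5, so L⁻¹ = [[1/5, 1/5], [-1/5, 4/5]].
C⁻¹P = [[-11, 9], [-5, 0], [-1, -6]].
M = (C⁻¹P)L⁻¹ = [[-4, 5], [-1, -1], [1, -5]].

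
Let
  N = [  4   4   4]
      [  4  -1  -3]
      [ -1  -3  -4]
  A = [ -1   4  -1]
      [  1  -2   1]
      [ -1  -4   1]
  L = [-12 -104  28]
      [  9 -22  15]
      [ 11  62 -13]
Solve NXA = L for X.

X = [[0, 4, 2], [2, -3, 2], [-3, 0, 1]]

Left-multiply by N⁻¹ and right-multiply by A⁻¹: X = N⁻¹LA⁻¹.
det N = 4; the adjugate gives N⁻¹ = [[-5/4, 1, -2], [19/4, -3, 7], [-13/4, 2, -5]].
det A = -4, so A⁻¹ = [[-1/2, 0, -1/2], [1/2, 1/2, 0], [3/2, 2, 1/2]].
N⁻¹L = [[2, -16, 6], [-7, 6, -3], [2, -16, 4]].
X = (N⁻¹L)A⁻¹ = [[0, 4, 2], [2, -3, 2], [-3, 0, 1]].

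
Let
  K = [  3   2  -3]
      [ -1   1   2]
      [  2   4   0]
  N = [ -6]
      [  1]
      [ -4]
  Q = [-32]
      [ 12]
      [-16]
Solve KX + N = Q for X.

KX = Q − N = [[-26], [11], [-12]].
K is on the left of X, so left-multiply by K⁻¹: X = K⁻¹(Q − N).
det K = 2; the adjugate gives K⁻¹ = [[-4, -6, 7/2], [2, 3, -3/2], [-3, -4, 5/2]].
X = K⁻¹(Q − N) = [[-4], [-1], [4]].

X = [[-4], [-1], [4]]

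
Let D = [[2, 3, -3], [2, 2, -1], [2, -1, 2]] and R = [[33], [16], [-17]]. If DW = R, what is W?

Since D multiplies W on the left, W = D⁻¹R.
det D = 6; the adjugate gives D⁻¹ = [[1/2, -1/2, 1/2], [-1, 5/3, -2/3], [-1, 4/3, -1/3]].
W = D⁻¹R = [[1/2, -1/2, 1/2], [-1, 5/3, -2/3], [-1, 4/3, -1/3]] · [[33], [16], [-17]] = [[0], [5], [-6]].

W = [[0], [5], [-6]]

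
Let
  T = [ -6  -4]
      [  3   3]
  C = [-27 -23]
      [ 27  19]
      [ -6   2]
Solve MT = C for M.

Since T sits to the right of M, M = CT⁻¹.
T has determinant -6; T⁻¹ = [[-1/2, -2/3], [1/2, 1]].
M = CT⁻¹ = [[-27, -23], [27, 19], [-6, 2]] · [[-1/2, -2/3], [1/2, 1]] = [[2, -5], [-4, 1], [4, 6]].

M = [[2, -5], [-4, 1], [4, 6]]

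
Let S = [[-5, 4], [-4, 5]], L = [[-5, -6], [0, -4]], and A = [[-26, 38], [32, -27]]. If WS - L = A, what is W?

W = [[3, 4], [-4, -3]]

WS = A + L = [[-31, 32], [32, -31]].
S is on the right of W, so right-multiply by S⁻¹: W = (A + L)S⁻¹.
det S = -9, so S⁻¹ = [[-5/9, 4/9], [-4/9, 5/9]].
W = (A + L)S⁻¹ = [[3, 4], [-4, -3]].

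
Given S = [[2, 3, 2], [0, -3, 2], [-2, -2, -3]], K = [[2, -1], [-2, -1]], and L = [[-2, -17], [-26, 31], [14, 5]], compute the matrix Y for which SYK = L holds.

Y = [[3, 0], [4, 3], [-5, 0]]

Isolating Y: multiply by S⁻¹ from the left and K⁻¹ from the right, so Y = S⁻¹LK⁻¹.
det S = 2, so S⁻¹ = [[13/2, 5/2, 6], [-2, -1, -2], [-3, -1, -3]].
K has determinant -4; K⁻¹ = [[1/4, -1/4], [-1/2, -1/2]].
S⁻¹L = [[6, -3], [2, -7], [-10, 5]].
Y = (S⁻¹L)K⁻¹ = [[3, 0], [4, 3], [-5, 0]].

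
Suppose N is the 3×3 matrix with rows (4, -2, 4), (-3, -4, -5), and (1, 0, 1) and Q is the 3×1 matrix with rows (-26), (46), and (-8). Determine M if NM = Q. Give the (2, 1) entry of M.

Since N multiplies M on the left, M = N⁻¹Q.
N has determinant 4; N⁻¹ = [[-1, 1/2, 13/2], [-1/2, 0, 2], [1, -1/2, -11/2]].
M = N⁻¹Q = [[-1, 1/2, 13/2], [-1/2, 0, 2], [1, -1/2, -11/2]] · [[-26], [46], [-8]] = [[-3], [-3], [-5]].

-3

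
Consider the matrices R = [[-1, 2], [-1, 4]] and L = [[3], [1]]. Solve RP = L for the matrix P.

R is on the left of P, so left-multiply by R⁻¹: P = R⁻¹L.
R has determinant -2; R⁻¹ = [[-2, 1], [-1/2, 1/2]].
P = R⁻¹L = [[-2, 1], [-1/2, 1/2]] · [[3], [1]] = [[-5], [-1]].

P = [[-5], [-1]]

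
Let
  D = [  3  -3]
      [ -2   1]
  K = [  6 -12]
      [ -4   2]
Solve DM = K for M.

M = [[2, 2], [0, 6]]

Since D multiplies M on the left, M = D⁻¹K.
det D = -3; the adjugate gives D⁻¹ = [[-1/3, -1], [-2/3, -1]].
M = D⁻¹K = [[-1/3, -1], [-2/3, -1]] · [[6, -12], [-4, 2]] = [[2, 2], [0, 6]].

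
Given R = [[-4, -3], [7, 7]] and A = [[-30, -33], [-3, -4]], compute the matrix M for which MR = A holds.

Since R sits to the right of M, M = AR⁻¹.
det R = -7; the adjugate gives R⁻¹ = [[-1, -3/7], [1, 4/7]].
M = AR⁻¹ = [[-30, -33], [-3, -4]] · [[-1, -3/7], [1, 4/7]] = [[-3, -6], [-1, -1]].

M = [[-3, -6], [-1, -1]]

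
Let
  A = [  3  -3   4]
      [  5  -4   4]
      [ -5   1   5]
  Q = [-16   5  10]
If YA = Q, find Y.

Y = [[3, -3, 2]]

Right-multiplying both sides by A⁻¹ gives Y = QA⁻¹.
A has determinant 3; A⁻¹ = [[-8, 19/3, 4/3], [-15, 35/3, 8/3], [-5, 4, 1]].
Y = QA⁻¹ = [[-16, 5, 10]] · [[-8, 19/3, 4/3], [-15, 35/3, 8/3], [-5, 4, 1]] = [[3, -3, 2]].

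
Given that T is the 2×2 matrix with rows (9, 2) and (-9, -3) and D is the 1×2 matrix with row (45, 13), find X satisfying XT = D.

T is on the right of X, so right-multiply by T⁻¹: X = DT⁻¹.
det T = -9; the adjugate gives T⁻¹ = [[1/3, 2/9], [-1, -1]].
X = DT⁻¹ = [[45, 13]] · [[1/3, 2/9], [-1, -1]] = [[2, -3]].

X = [[2, -3]]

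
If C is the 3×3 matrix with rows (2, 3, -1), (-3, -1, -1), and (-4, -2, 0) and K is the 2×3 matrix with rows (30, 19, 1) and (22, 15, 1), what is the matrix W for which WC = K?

C is on the right of W, so right-multiply by C⁻¹: W = KC⁻¹.
C has determinant 6; C⁻¹ = [[-1/3, 1/3, -2/3], [2/3, -2/3, 5/6], [1/3, -4/3, 7/6]].
W = KC⁻¹ = [[30, 19, 1], [22, 15, 1]] · [[-1/3, 1/3, -2/3], [2/3, -2/3, 5/6], [1/3, -4/3, 7/6]] = [[3, -4, -3], [3, -4, -1]].

W = [[3, -4, -3], [3, -4, -1]]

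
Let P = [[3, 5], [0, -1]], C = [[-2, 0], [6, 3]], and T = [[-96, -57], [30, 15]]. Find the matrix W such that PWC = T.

Isolating W: multiply by P⁻¹ from the left and C⁻¹ from the right, so W = P⁻¹TC⁻¹.
P has determinant -3; P⁻¹ = [[1/3, 5/3], [0, -1]].
C has determinant -6; C⁻¹ = [[-1/2, 0], [1, 1/3]].
P⁻¹T = [[18, 6], [-30, -15]].
W = (P⁻¹T)C⁻¹ = [[-3, 2], [0, -5]].

W = [[-3, 2], [0, -5]]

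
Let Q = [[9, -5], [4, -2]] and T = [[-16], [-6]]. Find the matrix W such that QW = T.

W = [[1], [5]]

Q is on the left of W, so left-multiply by Q⁻¹: W = Q⁻¹T.
det Q = 2; the adjugate gives Q⁻¹ = [[-1, 5/2], [-2, 9/2]].
W = Q⁻¹T = [[-1, 5/2], [-2, 9/2]] · [[-16], [-6]] = [[1], [5]].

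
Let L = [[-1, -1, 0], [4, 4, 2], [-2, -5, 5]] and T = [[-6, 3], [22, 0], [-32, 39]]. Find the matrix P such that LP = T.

P = [[1, -2], [5, -1], [-1, 6]]

Since L multiplies P on the left, P = L⁻¹T.
det L = -6; the adjugate gives L⁻¹ = [[-5, -5/6, 1/3], [4, 5/6, -1/3], [2, 1/2, 0]].
P = L⁻¹T = [[-5, -5/6, 1/3], [4, 5/6, -1/3], [2, 1/2, 0]] · [[-6, 3], [22, 0], [-32, 39]] = [[1, -2], [5, -1], [-1, 6]].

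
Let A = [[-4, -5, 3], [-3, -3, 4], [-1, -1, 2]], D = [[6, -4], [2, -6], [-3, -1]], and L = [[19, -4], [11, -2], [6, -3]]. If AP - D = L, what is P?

P = [[-4, -2], [-3, 2], [-2, -2]]

AP = L + D = [[25, -8], [13, -8], [3, -4]].
A is on the left of P, so left-multiply by A⁻¹: P = A⁻¹(L + D).
det A = -2; the adjugate gives A⁻¹ = [[1, -7/2, 11/2], [-1, 5/2, -7/2], [0, -1/2, 3/2]].
P = A⁻¹(L + D) = [[-4, -2], [-3, 2], [-2, -2]].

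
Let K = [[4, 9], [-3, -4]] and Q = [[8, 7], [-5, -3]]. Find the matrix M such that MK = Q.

Right-multiplying both sides by K⁻¹ gives M = QK⁻¹.
K has determinant 11; K⁻¹ = [[-4/11, -9/11], [3/11, 4/11]].
M = QK⁻¹ = [[8, 7], [-5, -3]] · [[-4/11, -9/11], [3/11, 4/11]] = [[-1, -4], [1, 3]].

M = [[-1, -4], [1, 3]]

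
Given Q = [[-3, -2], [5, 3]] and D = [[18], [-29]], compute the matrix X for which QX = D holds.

X = [[-4], [-3]]

Since Q multiplies X on the left, X = Q⁻¹D.
Q has determinant 1; Q⁻¹ = [[3, 2], [-5, -3]].
X = Q⁻¹D = [[3, 2], [-5, -3]] · [[18], [-29]] = [[-4], [-3]].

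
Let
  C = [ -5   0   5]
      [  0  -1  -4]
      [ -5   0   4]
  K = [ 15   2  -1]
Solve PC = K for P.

Right-multiplying both sides by C⁻¹ gives P = KC⁻¹.
det C = -5, so C⁻¹ = [[4/5, 0, -1], [-4, -1, 4], [1, 0, -1]].
P = KC⁻¹ = [[15, 2, -1]] · [[4/5, 0, -1], [-4, -1, 4], [1, 0, -1]] = [[3, -2, -6]].

P = [[3, -2, -6]]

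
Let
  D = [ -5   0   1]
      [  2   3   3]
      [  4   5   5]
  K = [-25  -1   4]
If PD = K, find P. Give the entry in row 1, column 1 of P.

5

Since D sits to the right of P, P = KD⁻¹.
det D = -2, so D⁻¹ = [[0, -5/2, 3/2], [-1, 29/2, -17/2], [1, -25/2, 15/2]].
P = KD⁻¹ = [[-25, -1, 4]] · [[0, -5/2, 3/2], [-1, 29/2, -17/2], [1, -25/2, 15/2]] = [[5, -2, 1]].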